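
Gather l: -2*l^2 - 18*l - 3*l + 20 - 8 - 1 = -2*l^2 - 21*l + 11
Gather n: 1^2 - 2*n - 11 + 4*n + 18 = 2*n + 8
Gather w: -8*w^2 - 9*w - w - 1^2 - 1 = -8*w^2 - 10*w - 2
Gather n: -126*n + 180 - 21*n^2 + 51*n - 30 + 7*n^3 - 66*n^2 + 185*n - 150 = 7*n^3 - 87*n^2 + 110*n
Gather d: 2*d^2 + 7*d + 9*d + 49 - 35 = 2*d^2 + 16*d + 14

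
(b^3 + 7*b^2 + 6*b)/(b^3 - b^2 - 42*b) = (b + 1)/(b - 7)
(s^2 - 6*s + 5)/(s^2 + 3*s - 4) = (s - 5)/(s + 4)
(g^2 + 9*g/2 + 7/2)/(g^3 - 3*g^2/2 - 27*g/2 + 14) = (g + 1)/(g^2 - 5*g + 4)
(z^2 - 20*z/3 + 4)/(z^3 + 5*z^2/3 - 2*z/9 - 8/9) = 3*(z - 6)/(3*z^2 + 7*z + 4)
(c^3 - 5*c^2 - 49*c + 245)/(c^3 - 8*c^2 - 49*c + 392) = (c - 5)/(c - 8)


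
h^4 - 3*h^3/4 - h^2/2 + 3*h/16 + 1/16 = (h - 1)*(h - 1/2)*(h + 1/4)*(h + 1/2)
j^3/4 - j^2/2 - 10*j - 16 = (j/4 + 1/2)*(j - 8)*(j + 4)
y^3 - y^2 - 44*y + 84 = (y - 6)*(y - 2)*(y + 7)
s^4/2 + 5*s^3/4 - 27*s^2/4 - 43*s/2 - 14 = (s/2 + 1/2)*(s - 4)*(s + 2)*(s + 7/2)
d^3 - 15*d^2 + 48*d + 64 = (d - 8)^2*(d + 1)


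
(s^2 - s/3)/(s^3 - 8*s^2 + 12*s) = (s - 1/3)/(s^2 - 8*s + 12)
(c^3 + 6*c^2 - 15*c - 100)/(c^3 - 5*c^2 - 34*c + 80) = (c^2 + c - 20)/(c^2 - 10*c + 16)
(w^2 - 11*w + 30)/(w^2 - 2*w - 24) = (w - 5)/(w + 4)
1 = 1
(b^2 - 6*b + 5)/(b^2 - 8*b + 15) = (b - 1)/(b - 3)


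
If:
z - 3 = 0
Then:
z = 3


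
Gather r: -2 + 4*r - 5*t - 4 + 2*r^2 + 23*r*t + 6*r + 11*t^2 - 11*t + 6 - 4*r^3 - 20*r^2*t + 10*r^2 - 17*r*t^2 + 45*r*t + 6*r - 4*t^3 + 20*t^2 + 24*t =-4*r^3 + r^2*(12 - 20*t) + r*(-17*t^2 + 68*t + 16) - 4*t^3 + 31*t^2 + 8*t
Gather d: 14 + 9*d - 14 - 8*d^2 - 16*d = -8*d^2 - 7*d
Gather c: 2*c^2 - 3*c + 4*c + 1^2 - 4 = 2*c^2 + c - 3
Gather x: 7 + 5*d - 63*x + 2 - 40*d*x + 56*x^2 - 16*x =5*d + 56*x^2 + x*(-40*d - 79) + 9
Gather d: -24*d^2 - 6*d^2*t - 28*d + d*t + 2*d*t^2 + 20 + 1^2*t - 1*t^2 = d^2*(-6*t - 24) + d*(2*t^2 + t - 28) - t^2 + t + 20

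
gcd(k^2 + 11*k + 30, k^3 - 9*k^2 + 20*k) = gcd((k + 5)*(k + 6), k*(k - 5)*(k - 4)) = 1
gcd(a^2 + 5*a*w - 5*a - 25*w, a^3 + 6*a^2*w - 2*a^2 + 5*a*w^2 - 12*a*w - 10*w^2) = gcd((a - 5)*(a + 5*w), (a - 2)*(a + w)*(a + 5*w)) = a + 5*w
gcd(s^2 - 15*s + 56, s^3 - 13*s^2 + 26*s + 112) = s^2 - 15*s + 56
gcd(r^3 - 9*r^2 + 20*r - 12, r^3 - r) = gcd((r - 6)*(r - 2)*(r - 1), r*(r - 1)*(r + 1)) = r - 1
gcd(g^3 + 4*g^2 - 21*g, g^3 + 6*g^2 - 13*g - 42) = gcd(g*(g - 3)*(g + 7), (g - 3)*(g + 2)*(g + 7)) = g^2 + 4*g - 21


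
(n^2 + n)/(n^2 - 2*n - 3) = n/(n - 3)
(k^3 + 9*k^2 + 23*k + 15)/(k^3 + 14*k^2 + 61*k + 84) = (k^2 + 6*k + 5)/(k^2 + 11*k + 28)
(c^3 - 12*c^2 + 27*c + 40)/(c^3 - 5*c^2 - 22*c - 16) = (c - 5)/(c + 2)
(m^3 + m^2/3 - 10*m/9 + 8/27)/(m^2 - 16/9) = (9*m^2 - 9*m + 2)/(3*(3*m - 4))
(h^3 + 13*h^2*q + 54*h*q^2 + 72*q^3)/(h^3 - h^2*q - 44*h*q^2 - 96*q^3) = (-h - 6*q)/(-h + 8*q)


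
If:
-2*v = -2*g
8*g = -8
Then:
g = -1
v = -1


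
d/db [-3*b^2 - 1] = -6*b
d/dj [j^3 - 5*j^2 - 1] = j*(3*j - 10)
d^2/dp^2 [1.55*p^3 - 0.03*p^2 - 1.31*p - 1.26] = 9.3*p - 0.06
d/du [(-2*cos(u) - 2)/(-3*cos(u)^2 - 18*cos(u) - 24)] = 2*(cos(u)^2 + 2*cos(u) - 2)*sin(u)/(3*(cos(u)^2 + 6*cos(u) + 8)^2)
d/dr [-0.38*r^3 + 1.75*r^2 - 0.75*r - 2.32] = -1.14*r^2 + 3.5*r - 0.75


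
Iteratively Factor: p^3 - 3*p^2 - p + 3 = (p - 1)*(p^2 - 2*p - 3) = (p - 1)*(p + 1)*(p - 3)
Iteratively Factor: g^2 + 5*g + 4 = (g + 4)*(g + 1)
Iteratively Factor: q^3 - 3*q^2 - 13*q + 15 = (q + 3)*(q^2 - 6*q + 5) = (q - 1)*(q + 3)*(q - 5)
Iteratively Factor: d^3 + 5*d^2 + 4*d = (d)*(d^2 + 5*d + 4) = d*(d + 1)*(d + 4)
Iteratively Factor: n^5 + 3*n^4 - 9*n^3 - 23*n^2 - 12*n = (n + 1)*(n^4 + 2*n^3 - 11*n^2 - 12*n) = (n + 1)^2*(n^3 + n^2 - 12*n) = (n + 1)^2*(n + 4)*(n^2 - 3*n) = (n - 3)*(n + 1)^2*(n + 4)*(n)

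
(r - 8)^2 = r^2 - 16*r + 64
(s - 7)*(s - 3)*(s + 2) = s^3 - 8*s^2 + s + 42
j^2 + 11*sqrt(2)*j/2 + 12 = (j + 3*sqrt(2)/2)*(j + 4*sqrt(2))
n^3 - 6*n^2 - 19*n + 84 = (n - 7)*(n - 3)*(n + 4)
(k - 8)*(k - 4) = k^2 - 12*k + 32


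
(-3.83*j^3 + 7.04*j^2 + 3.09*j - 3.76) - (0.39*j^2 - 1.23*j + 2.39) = -3.83*j^3 + 6.65*j^2 + 4.32*j - 6.15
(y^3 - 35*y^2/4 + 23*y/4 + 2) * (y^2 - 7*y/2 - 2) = y^5 - 49*y^4/4 + 275*y^3/8 - 5*y^2/8 - 37*y/2 - 4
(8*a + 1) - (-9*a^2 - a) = 9*a^2 + 9*a + 1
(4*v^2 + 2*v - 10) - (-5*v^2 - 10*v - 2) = 9*v^2 + 12*v - 8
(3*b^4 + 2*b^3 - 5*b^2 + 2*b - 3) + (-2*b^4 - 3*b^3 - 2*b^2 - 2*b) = b^4 - b^3 - 7*b^2 - 3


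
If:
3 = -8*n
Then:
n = -3/8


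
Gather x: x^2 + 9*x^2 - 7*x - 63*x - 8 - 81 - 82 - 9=10*x^2 - 70*x - 180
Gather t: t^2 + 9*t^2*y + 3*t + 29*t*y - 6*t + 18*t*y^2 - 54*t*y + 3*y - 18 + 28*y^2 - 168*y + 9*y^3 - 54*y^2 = t^2*(9*y + 1) + t*(18*y^2 - 25*y - 3) + 9*y^3 - 26*y^2 - 165*y - 18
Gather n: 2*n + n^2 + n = n^2 + 3*n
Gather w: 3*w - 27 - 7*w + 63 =36 - 4*w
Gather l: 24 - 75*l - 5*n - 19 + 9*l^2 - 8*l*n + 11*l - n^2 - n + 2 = 9*l^2 + l*(-8*n - 64) - n^2 - 6*n + 7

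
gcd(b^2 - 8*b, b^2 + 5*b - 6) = 1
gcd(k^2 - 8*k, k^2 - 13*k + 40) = k - 8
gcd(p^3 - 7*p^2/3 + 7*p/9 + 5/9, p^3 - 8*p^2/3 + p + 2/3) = p^2 - 2*p/3 - 1/3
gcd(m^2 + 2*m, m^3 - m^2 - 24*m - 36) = m + 2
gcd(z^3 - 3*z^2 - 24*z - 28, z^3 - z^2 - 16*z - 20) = z^2 + 4*z + 4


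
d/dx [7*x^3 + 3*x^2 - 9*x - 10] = 21*x^2 + 6*x - 9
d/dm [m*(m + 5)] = 2*m + 5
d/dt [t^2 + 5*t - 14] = 2*t + 5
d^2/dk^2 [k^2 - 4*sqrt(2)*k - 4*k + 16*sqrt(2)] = 2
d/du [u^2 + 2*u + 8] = 2*u + 2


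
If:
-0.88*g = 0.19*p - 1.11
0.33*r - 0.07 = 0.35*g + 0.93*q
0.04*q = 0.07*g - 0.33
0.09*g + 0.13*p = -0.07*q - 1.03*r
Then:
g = 4.07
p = -13.02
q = -1.12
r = 1.36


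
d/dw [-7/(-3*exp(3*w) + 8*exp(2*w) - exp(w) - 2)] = (-63*exp(2*w) + 112*exp(w) - 7)*exp(w)/(3*exp(3*w) - 8*exp(2*w) + exp(w) + 2)^2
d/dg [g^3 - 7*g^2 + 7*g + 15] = 3*g^2 - 14*g + 7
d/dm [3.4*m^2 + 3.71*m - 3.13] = 6.8*m + 3.71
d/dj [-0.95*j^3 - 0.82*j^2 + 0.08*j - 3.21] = -2.85*j^2 - 1.64*j + 0.08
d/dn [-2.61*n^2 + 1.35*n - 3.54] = 1.35 - 5.22*n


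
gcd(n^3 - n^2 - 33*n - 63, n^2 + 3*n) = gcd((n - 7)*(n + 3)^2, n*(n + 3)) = n + 3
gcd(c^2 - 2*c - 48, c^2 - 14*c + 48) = c - 8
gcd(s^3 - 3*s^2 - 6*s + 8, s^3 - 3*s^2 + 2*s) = s - 1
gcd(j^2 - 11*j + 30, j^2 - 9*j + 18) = j - 6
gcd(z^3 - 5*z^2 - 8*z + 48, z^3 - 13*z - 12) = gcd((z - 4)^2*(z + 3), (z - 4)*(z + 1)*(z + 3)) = z^2 - z - 12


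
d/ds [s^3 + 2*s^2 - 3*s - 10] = 3*s^2 + 4*s - 3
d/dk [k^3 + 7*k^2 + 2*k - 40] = 3*k^2 + 14*k + 2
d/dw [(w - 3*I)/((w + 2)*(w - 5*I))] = ((-w + 3*I)*(w + 2) + (-w + 3*I)*(w - 5*I) + (w + 2)*(w - 5*I))/((w + 2)^2*(w - 5*I)^2)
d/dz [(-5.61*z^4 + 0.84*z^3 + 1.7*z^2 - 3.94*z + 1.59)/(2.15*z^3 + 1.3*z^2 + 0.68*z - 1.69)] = (-12.0615*z^6 - 14.586*z^5 - 14.0074*z^4 + 56.008*z^3 - 8.2363*z^2 - 9.88*z + 5.5774)/(4.6225*z^6 + 5.59*z^5 + 4.614*z^4 - 5.499*z^3 - 3.9316*z^2 - 2.2984*z + 2.8561)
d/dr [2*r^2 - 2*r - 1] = 4*r - 2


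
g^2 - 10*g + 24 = (g - 6)*(g - 4)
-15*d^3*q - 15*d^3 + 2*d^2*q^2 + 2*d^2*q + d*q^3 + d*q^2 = (-3*d + q)*(5*d + q)*(d*q + d)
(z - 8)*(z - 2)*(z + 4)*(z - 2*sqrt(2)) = z^4 - 6*z^3 - 2*sqrt(2)*z^3 - 24*z^2 + 12*sqrt(2)*z^2 + 64*z + 48*sqrt(2)*z - 128*sqrt(2)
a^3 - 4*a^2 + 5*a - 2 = (a - 2)*(a - 1)^2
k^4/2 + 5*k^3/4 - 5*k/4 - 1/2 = (k/2 + 1)*(k - 1)*(k + 1/2)*(k + 1)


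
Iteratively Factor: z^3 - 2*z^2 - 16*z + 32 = (z + 4)*(z^2 - 6*z + 8) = (z - 4)*(z + 4)*(z - 2)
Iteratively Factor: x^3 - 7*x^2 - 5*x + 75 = (x - 5)*(x^2 - 2*x - 15) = (x - 5)*(x + 3)*(x - 5)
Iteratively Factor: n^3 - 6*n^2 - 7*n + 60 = (n - 5)*(n^2 - n - 12) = (n - 5)*(n + 3)*(n - 4)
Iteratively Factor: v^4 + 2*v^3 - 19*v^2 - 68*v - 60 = (v + 2)*(v^3 - 19*v - 30) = (v - 5)*(v + 2)*(v^2 + 5*v + 6) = (v - 5)*(v + 2)^2*(v + 3)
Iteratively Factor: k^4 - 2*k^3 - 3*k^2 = (k)*(k^3 - 2*k^2 - 3*k) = k^2*(k^2 - 2*k - 3) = k^2*(k + 1)*(k - 3)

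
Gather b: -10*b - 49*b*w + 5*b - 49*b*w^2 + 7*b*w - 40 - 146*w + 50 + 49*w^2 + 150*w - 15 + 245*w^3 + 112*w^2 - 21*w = b*(-49*w^2 - 42*w - 5) + 245*w^3 + 161*w^2 - 17*w - 5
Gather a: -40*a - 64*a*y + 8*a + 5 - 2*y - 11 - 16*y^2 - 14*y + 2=a*(-64*y - 32) - 16*y^2 - 16*y - 4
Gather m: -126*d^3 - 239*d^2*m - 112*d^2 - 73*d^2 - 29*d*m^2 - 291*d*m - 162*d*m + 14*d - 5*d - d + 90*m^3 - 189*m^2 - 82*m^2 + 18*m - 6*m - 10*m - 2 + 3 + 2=-126*d^3 - 185*d^2 + 8*d + 90*m^3 + m^2*(-29*d - 271) + m*(-239*d^2 - 453*d + 2) + 3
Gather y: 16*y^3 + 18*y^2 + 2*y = 16*y^3 + 18*y^2 + 2*y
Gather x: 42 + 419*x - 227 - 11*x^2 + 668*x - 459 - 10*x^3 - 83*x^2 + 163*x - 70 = -10*x^3 - 94*x^2 + 1250*x - 714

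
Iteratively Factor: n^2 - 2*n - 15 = (n + 3)*(n - 5)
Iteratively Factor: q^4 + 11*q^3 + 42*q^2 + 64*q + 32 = (q + 4)*(q^3 + 7*q^2 + 14*q + 8) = (q + 4)^2*(q^2 + 3*q + 2) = (q + 2)*(q + 4)^2*(q + 1)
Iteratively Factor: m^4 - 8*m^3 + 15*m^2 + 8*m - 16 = (m - 4)*(m^3 - 4*m^2 - m + 4) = (m - 4)^2*(m^2 - 1) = (m - 4)^2*(m - 1)*(m + 1)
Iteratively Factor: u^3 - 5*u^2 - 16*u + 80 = (u - 5)*(u^2 - 16) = (u - 5)*(u - 4)*(u + 4)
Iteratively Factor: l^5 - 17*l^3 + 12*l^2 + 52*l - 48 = (l - 2)*(l^4 + 2*l^3 - 13*l^2 - 14*l + 24) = (l - 2)*(l + 4)*(l^3 - 2*l^2 - 5*l + 6) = (l - 2)*(l + 2)*(l + 4)*(l^2 - 4*l + 3) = (l - 3)*(l - 2)*(l + 2)*(l + 4)*(l - 1)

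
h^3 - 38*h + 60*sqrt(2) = (h - 3*sqrt(2))*(h - 2*sqrt(2))*(h + 5*sqrt(2))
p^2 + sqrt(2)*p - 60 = (p - 5*sqrt(2))*(p + 6*sqrt(2))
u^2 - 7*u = u*(u - 7)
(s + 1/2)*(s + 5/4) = s^2 + 7*s/4 + 5/8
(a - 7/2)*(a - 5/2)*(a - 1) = a^3 - 7*a^2 + 59*a/4 - 35/4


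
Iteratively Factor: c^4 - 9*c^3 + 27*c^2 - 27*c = (c - 3)*(c^3 - 6*c^2 + 9*c) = (c - 3)^2*(c^2 - 3*c) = c*(c - 3)^2*(c - 3)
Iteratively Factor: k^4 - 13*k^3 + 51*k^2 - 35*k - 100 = (k + 1)*(k^3 - 14*k^2 + 65*k - 100) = (k - 5)*(k + 1)*(k^2 - 9*k + 20) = (k - 5)^2*(k + 1)*(k - 4)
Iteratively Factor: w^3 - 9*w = (w + 3)*(w^2 - 3*w) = w*(w + 3)*(w - 3)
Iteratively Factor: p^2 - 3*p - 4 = (p - 4)*(p + 1)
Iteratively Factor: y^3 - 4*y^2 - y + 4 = (y - 4)*(y^2 - 1) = (y - 4)*(y - 1)*(y + 1)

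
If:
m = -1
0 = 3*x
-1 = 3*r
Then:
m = -1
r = -1/3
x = 0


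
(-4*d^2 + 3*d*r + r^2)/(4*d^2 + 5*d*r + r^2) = (-d + r)/(d + r)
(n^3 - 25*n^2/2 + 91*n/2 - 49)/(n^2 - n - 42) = (n^2 - 11*n/2 + 7)/(n + 6)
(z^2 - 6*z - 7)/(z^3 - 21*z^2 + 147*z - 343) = (z + 1)/(z^2 - 14*z + 49)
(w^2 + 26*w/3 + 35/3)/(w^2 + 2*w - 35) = (w + 5/3)/(w - 5)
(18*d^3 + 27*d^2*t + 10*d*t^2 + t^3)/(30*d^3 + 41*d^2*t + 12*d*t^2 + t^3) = (3*d + t)/(5*d + t)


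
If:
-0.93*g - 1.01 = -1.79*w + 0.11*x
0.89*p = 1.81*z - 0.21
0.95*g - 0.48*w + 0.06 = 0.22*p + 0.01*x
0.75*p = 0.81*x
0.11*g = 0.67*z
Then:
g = 0.24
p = -0.15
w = 0.68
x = -0.14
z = 0.04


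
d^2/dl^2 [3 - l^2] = -2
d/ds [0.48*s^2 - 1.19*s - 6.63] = 0.96*s - 1.19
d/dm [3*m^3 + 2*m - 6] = 9*m^2 + 2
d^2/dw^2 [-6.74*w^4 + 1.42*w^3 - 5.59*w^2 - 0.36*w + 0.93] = -80.88*w^2 + 8.52*w - 11.18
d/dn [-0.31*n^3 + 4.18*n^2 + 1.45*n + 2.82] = -0.93*n^2 + 8.36*n + 1.45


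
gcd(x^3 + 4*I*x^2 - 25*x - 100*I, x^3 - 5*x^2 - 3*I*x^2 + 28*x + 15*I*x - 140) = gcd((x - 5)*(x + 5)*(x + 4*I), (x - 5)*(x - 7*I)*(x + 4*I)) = x^2 + x*(-5 + 4*I) - 20*I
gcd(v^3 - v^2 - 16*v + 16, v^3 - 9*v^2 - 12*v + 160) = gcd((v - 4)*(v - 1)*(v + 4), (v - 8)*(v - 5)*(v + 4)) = v + 4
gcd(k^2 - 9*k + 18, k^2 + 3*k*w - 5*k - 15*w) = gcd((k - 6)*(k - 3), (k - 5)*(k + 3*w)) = 1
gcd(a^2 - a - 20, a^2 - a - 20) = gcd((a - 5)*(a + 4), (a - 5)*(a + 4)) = a^2 - a - 20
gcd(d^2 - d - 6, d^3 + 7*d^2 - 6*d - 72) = d - 3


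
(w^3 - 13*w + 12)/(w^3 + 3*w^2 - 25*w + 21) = (w + 4)/(w + 7)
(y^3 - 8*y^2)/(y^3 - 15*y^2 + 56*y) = y/(y - 7)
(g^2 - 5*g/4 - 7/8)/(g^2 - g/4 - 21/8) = (2*g + 1)/(2*g + 3)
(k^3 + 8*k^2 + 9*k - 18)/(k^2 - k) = k + 9 + 18/k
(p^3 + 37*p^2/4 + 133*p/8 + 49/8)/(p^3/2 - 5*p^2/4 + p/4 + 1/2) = (4*p^2 + 35*p + 49)/(2*(p^2 - 3*p + 2))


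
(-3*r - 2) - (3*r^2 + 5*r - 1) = -3*r^2 - 8*r - 1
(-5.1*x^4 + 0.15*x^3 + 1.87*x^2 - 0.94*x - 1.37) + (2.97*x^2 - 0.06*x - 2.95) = -5.1*x^4 + 0.15*x^3 + 4.84*x^2 - 1.0*x - 4.32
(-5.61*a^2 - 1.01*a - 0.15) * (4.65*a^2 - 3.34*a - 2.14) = -26.0865*a^4 + 14.0409*a^3 + 14.6813*a^2 + 2.6624*a + 0.321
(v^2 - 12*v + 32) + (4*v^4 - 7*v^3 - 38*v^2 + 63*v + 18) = 4*v^4 - 7*v^3 - 37*v^2 + 51*v + 50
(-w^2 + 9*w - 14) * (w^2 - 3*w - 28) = -w^4 + 12*w^3 - 13*w^2 - 210*w + 392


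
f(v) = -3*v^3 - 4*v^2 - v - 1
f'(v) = -9*v^2 - 8*v - 1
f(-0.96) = -1.07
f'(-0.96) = -1.61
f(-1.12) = -0.68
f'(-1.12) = -3.33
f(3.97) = -255.73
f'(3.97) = -174.61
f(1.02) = -9.37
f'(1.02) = -18.52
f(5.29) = -562.33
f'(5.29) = -295.18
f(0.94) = -7.97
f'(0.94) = -16.47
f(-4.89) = 259.03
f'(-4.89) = -177.09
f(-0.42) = -1.06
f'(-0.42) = 0.77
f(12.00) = -5773.00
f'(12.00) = -1393.00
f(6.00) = -799.00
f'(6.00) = -373.00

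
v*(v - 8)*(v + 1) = v^3 - 7*v^2 - 8*v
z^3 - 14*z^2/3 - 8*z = z*(z - 6)*(z + 4/3)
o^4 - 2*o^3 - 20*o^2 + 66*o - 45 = (o - 3)^2*(o - 1)*(o + 5)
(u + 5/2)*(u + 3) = u^2 + 11*u/2 + 15/2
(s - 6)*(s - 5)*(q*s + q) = q*s^3 - 10*q*s^2 + 19*q*s + 30*q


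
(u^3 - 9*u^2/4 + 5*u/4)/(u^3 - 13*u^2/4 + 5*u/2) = (u - 1)/(u - 2)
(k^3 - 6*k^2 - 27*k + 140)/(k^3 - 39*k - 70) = (k - 4)/(k + 2)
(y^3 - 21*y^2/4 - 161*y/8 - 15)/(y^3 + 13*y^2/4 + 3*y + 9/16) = 2*(4*y^2 - 27*y - 40)/(8*y^2 + 14*y + 3)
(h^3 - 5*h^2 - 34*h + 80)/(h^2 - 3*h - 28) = (-h^3 + 5*h^2 + 34*h - 80)/(-h^2 + 3*h + 28)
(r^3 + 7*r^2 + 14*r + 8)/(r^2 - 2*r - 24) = (r^2 + 3*r + 2)/(r - 6)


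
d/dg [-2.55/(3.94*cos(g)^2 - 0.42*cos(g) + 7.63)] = (1.071 - 20.094*cos(g))*sin(g)/(3.94*cos(g)^2 - 0.42*cos(g) + 7.63)^2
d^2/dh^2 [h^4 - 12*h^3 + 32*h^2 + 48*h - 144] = 12*h^2 - 72*h + 64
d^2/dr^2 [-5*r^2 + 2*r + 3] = -10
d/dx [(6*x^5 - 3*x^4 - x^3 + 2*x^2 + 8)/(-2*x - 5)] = (-48*x^5 - 132*x^4 + 64*x^3 + 11*x^2 - 20*x + 16)/(4*x^2 + 20*x + 25)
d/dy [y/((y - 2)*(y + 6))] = (-y^2 - 12)/(y^4 + 8*y^3 - 8*y^2 - 96*y + 144)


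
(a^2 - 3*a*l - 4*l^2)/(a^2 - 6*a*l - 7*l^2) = (a - 4*l)/(a - 7*l)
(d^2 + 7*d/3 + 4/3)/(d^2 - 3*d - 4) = (d + 4/3)/(d - 4)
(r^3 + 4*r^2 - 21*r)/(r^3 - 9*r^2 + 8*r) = (r^2 + 4*r - 21)/(r^2 - 9*r + 8)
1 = 1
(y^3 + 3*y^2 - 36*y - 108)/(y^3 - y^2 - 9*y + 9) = (y^2 - 36)/(y^2 - 4*y + 3)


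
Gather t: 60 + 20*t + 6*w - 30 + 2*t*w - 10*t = t*(2*w + 10) + 6*w + 30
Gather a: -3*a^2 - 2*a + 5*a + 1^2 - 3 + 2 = -3*a^2 + 3*a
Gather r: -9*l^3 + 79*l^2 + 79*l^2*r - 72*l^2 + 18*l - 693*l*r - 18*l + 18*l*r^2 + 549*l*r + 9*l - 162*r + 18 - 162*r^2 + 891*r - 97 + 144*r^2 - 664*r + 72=-9*l^3 + 7*l^2 + 9*l + r^2*(18*l - 18) + r*(79*l^2 - 144*l + 65) - 7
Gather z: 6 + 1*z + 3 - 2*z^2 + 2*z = -2*z^2 + 3*z + 9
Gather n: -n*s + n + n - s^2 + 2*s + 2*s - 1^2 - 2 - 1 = n*(2 - s) - s^2 + 4*s - 4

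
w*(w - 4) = w^2 - 4*w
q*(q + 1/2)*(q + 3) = q^3 + 7*q^2/2 + 3*q/2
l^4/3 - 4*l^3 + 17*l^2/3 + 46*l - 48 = (l/3 + 1)*(l - 8)*(l - 6)*(l - 1)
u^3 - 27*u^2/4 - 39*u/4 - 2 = (u - 8)*(u + 1/4)*(u + 1)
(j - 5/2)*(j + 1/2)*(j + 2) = j^3 - 21*j/4 - 5/2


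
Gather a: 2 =2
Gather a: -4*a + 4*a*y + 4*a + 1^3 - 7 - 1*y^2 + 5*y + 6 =4*a*y - y^2 + 5*y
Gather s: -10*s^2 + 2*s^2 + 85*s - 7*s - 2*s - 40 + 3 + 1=-8*s^2 + 76*s - 36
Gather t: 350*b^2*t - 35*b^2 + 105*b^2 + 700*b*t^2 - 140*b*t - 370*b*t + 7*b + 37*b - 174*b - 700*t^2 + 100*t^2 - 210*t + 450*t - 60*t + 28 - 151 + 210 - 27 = 70*b^2 - 130*b + t^2*(700*b - 600) + t*(350*b^2 - 510*b + 180) + 60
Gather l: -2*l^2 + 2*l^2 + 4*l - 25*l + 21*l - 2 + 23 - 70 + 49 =0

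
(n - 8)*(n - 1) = n^2 - 9*n + 8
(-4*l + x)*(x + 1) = -4*l*x - 4*l + x^2 + x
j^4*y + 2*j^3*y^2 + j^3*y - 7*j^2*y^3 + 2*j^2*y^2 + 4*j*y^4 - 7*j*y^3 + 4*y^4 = (j - y)^2*(j + 4*y)*(j*y + y)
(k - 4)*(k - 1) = k^2 - 5*k + 4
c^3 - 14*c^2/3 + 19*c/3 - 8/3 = (c - 8/3)*(c - 1)^2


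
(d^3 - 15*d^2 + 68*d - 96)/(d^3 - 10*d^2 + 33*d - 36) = (d - 8)/(d - 3)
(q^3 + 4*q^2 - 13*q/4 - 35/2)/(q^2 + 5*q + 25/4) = (2*q^2 + 3*q - 14)/(2*q + 5)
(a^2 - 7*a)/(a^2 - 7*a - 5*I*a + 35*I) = a/(a - 5*I)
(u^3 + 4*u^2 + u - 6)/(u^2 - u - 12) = (u^2 + u - 2)/(u - 4)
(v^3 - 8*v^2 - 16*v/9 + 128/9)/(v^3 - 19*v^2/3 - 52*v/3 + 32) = (v + 4/3)/(v + 3)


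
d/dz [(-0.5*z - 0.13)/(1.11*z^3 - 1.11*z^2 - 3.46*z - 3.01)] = (1.11*z^3 - 0.1221*z^2 - 0.2886*z + 1.0552)/(1.2321*z^6 - 2.4642*z^5 - 6.4491*z^4 + 0.999000000000001*z^3 + 18.6538*z^2 + 20.8292*z + 9.0601)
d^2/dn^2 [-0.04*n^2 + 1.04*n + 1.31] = -0.0800000000000000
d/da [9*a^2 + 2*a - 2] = 18*a + 2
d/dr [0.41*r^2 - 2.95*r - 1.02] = 0.82*r - 2.95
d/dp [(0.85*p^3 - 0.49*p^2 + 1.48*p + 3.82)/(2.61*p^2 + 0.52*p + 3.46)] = (2.2185*p^4 + 0.884*p^3 + 4.7054*p^2 - 23.3312*p + 3.1344)/(6.8121*p^4 + 2.7144*p^3 + 18.3316*p^2 + 3.5984*p + 11.9716)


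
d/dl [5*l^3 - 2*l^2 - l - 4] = 15*l^2 - 4*l - 1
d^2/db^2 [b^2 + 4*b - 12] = 2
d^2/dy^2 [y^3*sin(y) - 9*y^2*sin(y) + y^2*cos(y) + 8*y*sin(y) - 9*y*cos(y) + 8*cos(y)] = -y^3*sin(y) + 9*y^2*sin(y) + 5*y^2*cos(y) - 6*y*sin(y) - 27*y*cos(y) + 10*cos(y)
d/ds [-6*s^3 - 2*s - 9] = -18*s^2 - 2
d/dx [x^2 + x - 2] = 2*x + 1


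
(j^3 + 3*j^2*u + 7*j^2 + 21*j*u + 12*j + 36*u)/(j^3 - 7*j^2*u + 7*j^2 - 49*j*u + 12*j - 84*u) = (-j - 3*u)/(-j + 7*u)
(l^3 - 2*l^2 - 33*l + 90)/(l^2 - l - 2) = (-l^3 + 2*l^2 + 33*l - 90)/(-l^2 + l + 2)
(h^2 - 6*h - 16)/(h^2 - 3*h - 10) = (h - 8)/(h - 5)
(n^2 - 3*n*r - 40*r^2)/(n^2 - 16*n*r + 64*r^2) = (-n - 5*r)/(-n + 8*r)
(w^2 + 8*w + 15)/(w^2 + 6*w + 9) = (w + 5)/(w + 3)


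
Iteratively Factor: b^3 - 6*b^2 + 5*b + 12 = (b + 1)*(b^2 - 7*b + 12) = (b - 4)*(b + 1)*(b - 3)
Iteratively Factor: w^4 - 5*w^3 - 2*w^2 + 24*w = (w)*(w^3 - 5*w^2 - 2*w + 24) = w*(w - 3)*(w^2 - 2*w - 8) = w*(w - 4)*(w - 3)*(w + 2)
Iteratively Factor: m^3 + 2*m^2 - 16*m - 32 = (m - 4)*(m^2 + 6*m + 8) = (m - 4)*(m + 2)*(m + 4)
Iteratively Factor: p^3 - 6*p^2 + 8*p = (p)*(p^2 - 6*p + 8) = p*(p - 4)*(p - 2)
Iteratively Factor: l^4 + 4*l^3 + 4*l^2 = (l + 2)*(l^3 + 2*l^2) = l*(l + 2)*(l^2 + 2*l) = l^2*(l + 2)*(l + 2)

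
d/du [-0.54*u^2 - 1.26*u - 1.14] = -1.08*u - 1.26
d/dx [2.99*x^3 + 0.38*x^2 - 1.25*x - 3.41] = 8.97*x^2 + 0.76*x - 1.25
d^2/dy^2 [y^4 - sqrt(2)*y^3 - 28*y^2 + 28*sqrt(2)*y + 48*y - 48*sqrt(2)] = 12*y^2 - 6*sqrt(2)*y - 56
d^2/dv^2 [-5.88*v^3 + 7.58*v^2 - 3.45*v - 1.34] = 15.16 - 35.28*v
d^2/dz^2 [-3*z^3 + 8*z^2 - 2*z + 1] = 16 - 18*z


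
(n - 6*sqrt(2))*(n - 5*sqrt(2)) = n^2 - 11*sqrt(2)*n + 60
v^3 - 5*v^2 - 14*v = v*(v - 7)*(v + 2)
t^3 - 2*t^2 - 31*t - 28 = (t - 7)*(t + 1)*(t + 4)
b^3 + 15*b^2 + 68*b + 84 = (b + 2)*(b + 6)*(b + 7)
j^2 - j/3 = j*(j - 1/3)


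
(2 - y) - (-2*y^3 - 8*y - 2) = 2*y^3 + 7*y + 4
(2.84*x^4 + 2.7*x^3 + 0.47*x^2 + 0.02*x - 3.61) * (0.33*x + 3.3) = 0.9372*x^5 + 10.263*x^4 + 9.0651*x^3 + 1.5576*x^2 - 1.1253*x - 11.913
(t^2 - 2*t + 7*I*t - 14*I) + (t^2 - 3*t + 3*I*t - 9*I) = 2*t^2 - 5*t + 10*I*t - 23*I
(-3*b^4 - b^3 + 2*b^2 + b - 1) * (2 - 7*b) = 21*b^5 + b^4 - 16*b^3 - 3*b^2 + 9*b - 2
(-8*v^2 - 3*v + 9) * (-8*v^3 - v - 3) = 64*v^5 + 24*v^4 - 64*v^3 + 27*v^2 - 27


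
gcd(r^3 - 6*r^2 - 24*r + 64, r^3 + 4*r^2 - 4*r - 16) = r^2 + 2*r - 8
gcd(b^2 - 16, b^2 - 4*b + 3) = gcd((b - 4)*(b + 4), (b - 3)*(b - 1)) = 1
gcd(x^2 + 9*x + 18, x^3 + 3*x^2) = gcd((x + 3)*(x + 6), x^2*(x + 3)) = x + 3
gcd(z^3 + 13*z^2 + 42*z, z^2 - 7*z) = z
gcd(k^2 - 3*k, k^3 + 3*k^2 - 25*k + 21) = k - 3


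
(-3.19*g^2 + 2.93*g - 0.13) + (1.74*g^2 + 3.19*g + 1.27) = -1.45*g^2 + 6.12*g + 1.14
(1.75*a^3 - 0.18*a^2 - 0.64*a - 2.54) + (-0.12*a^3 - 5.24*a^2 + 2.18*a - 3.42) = 1.63*a^3 - 5.42*a^2 + 1.54*a - 5.96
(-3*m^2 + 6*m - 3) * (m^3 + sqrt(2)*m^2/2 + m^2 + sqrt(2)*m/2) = -3*m^5 - 3*sqrt(2)*m^4/2 + 3*m^4 + 3*sqrt(2)*m^3/2 + 3*m^3 - 3*m^2 + 3*sqrt(2)*m^2/2 - 3*sqrt(2)*m/2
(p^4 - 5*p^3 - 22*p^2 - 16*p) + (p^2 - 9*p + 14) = p^4 - 5*p^3 - 21*p^2 - 25*p + 14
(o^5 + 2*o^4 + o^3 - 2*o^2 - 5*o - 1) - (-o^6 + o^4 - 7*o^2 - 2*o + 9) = o^6 + o^5 + o^4 + o^3 + 5*o^2 - 3*o - 10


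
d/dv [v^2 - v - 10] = 2*v - 1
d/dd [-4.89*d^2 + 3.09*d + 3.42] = 3.09 - 9.78*d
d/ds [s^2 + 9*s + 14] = 2*s + 9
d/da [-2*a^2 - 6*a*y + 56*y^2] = -4*a - 6*y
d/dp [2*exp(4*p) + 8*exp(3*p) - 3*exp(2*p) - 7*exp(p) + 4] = (8*exp(3*p) + 24*exp(2*p) - 6*exp(p) - 7)*exp(p)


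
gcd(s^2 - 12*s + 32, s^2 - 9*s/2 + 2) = s - 4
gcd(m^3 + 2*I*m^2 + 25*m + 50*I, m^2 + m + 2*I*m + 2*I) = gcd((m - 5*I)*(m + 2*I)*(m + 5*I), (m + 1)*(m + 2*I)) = m + 2*I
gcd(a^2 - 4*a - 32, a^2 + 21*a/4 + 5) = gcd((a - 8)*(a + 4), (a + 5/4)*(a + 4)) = a + 4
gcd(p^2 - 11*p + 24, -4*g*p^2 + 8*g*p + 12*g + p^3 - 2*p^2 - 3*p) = p - 3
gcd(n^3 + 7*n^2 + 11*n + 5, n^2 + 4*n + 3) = n + 1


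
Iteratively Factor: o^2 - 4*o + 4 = (o - 2)*(o - 2)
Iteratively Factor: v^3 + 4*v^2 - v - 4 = (v - 1)*(v^2 + 5*v + 4) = (v - 1)*(v + 4)*(v + 1)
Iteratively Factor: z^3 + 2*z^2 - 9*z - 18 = (z + 3)*(z^2 - z - 6) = (z - 3)*(z + 3)*(z + 2)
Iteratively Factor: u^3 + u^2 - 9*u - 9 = (u + 1)*(u^2 - 9) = (u - 3)*(u + 1)*(u + 3)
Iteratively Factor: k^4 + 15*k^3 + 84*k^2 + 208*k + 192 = (k + 4)*(k^3 + 11*k^2 + 40*k + 48) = (k + 4)^2*(k^2 + 7*k + 12) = (k + 4)^3*(k + 3)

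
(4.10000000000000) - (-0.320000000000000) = 4.42000000000000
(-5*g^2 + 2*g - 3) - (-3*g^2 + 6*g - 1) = -2*g^2 - 4*g - 2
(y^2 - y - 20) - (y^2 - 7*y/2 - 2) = 5*y/2 - 18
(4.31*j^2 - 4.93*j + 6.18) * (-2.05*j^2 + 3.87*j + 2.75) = -8.8355*j^4 + 26.7862*j^3 - 19.8956*j^2 + 10.3591*j + 16.995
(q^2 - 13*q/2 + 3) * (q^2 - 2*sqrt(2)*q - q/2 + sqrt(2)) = q^4 - 7*q^3 - 2*sqrt(2)*q^3 + 25*q^2/4 + 14*sqrt(2)*q^2 - 25*sqrt(2)*q/2 - 3*q/2 + 3*sqrt(2)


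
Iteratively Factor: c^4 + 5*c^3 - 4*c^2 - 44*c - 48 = (c + 4)*(c^3 + c^2 - 8*c - 12) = (c + 2)*(c + 4)*(c^2 - c - 6) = (c + 2)^2*(c + 4)*(c - 3)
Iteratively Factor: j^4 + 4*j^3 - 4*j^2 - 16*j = (j + 4)*(j^3 - 4*j) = (j - 2)*(j + 4)*(j^2 + 2*j) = (j - 2)*(j + 2)*(j + 4)*(j)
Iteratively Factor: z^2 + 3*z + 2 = (z + 2)*(z + 1)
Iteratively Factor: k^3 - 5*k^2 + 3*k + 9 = (k - 3)*(k^2 - 2*k - 3) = (k - 3)*(k + 1)*(k - 3)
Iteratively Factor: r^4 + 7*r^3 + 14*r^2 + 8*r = (r)*(r^3 + 7*r^2 + 14*r + 8) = r*(r + 1)*(r^2 + 6*r + 8) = r*(r + 1)*(r + 4)*(r + 2)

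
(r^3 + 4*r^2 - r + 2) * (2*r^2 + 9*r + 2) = 2*r^5 + 17*r^4 + 36*r^3 + 3*r^2 + 16*r + 4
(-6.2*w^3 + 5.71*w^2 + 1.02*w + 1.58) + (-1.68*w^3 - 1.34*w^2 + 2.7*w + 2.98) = -7.88*w^3 + 4.37*w^2 + 3.72*w + 4.56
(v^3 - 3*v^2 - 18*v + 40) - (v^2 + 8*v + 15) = v^3 - 4*v^2 - 26*v + 25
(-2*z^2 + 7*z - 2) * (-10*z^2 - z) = 20*z^4 - 68*z^3 + 13*z^2 + 2*z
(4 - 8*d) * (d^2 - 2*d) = -8*d^3 + 20*d^2 - 8*d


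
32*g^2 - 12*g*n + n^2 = (-8*g + n)*(-4*g + n)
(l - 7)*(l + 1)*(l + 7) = l^3 + l^2 - 49*l - 49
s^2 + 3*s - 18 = (s - 3)*(s + 6)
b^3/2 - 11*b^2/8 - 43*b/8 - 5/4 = (b/2 + 1)*(b - 5)*(b + 1/4)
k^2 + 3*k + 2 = (k + 1)*(k + 2)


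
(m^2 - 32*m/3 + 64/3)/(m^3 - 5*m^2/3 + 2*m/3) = (3*m^2 - 32*m + 64)/(m*(3*m^2 - 5*m + 2))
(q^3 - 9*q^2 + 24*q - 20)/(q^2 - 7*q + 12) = (q^3 - 9*q^2 + 24*q - 20)/(q^2 - 7*q + 12)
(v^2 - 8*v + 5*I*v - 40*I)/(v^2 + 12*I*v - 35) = (v - 8)/(v + 7*I)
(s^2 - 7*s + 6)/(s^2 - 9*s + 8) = (s - 6)/(s - 8)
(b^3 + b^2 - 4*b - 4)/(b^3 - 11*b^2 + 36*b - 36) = (b^2 + 3*b + 2)/(b^2 - 9*b + 18)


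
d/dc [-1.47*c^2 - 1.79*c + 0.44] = -2.94*c - 1.79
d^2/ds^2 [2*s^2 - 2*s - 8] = 4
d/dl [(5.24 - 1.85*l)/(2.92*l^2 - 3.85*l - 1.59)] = (5.402*l^2 - 30.6016*l + 23.1155)/(8.5264*l^4 - 22.484*l^3 + 5.5369*l^2 + 12.243*l + 2.5281)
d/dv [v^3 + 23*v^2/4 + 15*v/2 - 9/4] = 3*v^2 + 23*v/2 + 15/2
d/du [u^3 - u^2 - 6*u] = 3*u^2 - 2*u - 6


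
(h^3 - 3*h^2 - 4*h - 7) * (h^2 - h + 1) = h^5 - 4*h^4 - 6*h^2 + 3*h - 7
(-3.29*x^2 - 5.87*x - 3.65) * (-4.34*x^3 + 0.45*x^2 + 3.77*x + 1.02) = 14.2786*x^5 + 23.9953*x^4 + 0.796199999999999*x^3 - 27.1282*x^2 - 19.7479*x - 3.723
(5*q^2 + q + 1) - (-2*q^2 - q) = 7*q^2 + 2*q + 1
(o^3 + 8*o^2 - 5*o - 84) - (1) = o^3 + 8*o^2 - 5*o - 85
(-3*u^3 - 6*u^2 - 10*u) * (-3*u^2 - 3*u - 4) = 9*u^5 + 27*u^4 + 60*u^3 + 54*u^2 + 40*u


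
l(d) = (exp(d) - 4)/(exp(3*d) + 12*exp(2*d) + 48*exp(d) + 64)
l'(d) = (exp(d) - 4)*(-3*exp(3*d) - 24*exp(2*d) - 48*exp(d))/(exp(3*d) + 12*exp(2*d) + 48*exp(d) + 64)^2 + exp(d)/(exp(3*d) + 12*exp(2*d) + 48*exp(d) + 64) = 2*(8 - exp(d))*exp(d)/(exp(4*d) + 16*exp(3*d) + 96*exp(2*d) + 256*exp(d) + 256)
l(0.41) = -0.01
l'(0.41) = 0.02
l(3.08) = 0.00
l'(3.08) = -0.00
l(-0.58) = -0.04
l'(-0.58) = 0.02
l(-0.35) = -0.03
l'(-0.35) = 0.02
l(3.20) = 0.00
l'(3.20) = -0.00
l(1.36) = -0.00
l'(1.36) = 0.01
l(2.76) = 0.00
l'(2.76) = -0.00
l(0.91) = -0.01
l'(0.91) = 0.02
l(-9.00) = -0.06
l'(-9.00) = 0.00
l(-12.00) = -0.06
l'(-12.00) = 0.00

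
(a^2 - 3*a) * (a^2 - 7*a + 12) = a^4 - 10*a^3 + 33*a^2 - 36*a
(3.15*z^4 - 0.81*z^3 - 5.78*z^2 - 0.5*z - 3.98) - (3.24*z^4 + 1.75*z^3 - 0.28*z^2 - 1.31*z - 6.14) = -0.0900000000000003*z^4 - 2.56*z^3 - 5.5*z^2 + 0.81*z + 2.16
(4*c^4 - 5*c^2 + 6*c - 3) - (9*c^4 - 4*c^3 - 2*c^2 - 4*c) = -5*c^4 + 4*c^3 - 3*c^2 + 10*c - 3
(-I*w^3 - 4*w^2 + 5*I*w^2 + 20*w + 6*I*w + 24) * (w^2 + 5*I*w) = -I*w^5 + w^4 + 5*I*w^4 - 5*w^3 - 14*I*w^3 - 6*w^2 + 100*I*w^2 + 120*I*w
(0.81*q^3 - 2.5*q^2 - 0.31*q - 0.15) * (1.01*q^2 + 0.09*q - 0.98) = 0.8181*q^5 - 2.4521*q^4 - 1.3319*q^3 + 2.2706*q^2 + 0.2903*q + 0.147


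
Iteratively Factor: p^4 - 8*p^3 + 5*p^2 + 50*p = (p)*(p^3 - 8*p^2 + 5*p + 50) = p*(p - 5)*(p^2 - 3*p - 10) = p*(p - 5)*(p + 2)*(p - 5)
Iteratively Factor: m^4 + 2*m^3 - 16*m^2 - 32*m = (m + 2)*(m^3 - 16*m) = (m - 4)*(m + 2)*(m^2 + 4*m) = (m - 4)*(m + 2)*(m + 4)*(m)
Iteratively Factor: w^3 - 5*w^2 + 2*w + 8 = (w - 4)*(w^2 - w - 2) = (w - 4)*(w - 2)*(w + 1)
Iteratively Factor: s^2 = (s)*(s)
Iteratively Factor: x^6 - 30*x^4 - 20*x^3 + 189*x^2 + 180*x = (x - 3)*(x^5 + 3*x^4 - 21*x^3 - 83*x^2 - 60*x) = (x - 3)*(x + 4)*(x^4 - x^3 - 17*x^2 - 15*x) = (x - 3)*(x + 3)*(x + 4)*(x^3 - 4*x^2 - 5*x) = x*(x - 3)*(x + 3)*(x + 4)*(x^2 - 4*x - 5) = x*(x - 3)*(x + 1)*(x + 3)*(x + 4)*(x - 5)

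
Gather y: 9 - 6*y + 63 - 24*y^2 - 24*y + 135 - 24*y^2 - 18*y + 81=-48*y^2 - 48*y + 288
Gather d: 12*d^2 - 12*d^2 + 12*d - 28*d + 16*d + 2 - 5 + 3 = 0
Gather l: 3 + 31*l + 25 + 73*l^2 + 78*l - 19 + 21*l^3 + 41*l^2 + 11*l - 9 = 21*l^3 + 114*l^2 + 120*l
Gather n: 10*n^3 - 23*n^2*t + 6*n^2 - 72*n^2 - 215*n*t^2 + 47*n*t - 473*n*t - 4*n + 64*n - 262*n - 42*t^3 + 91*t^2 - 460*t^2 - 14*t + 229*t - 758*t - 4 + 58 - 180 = 10*n^3 + n^2*(-23*t - 66) + n*(-215*t^2 - 426*t - 202) - 42*t^3 - 369*t^2 - 543*t - 126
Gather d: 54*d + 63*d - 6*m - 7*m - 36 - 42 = 117*d - 13*m - 78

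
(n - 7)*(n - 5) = n^2 - 12*n + 35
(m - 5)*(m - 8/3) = m^2 - 23*m/3 + 40/3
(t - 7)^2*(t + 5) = t^3 - 9*t^2 - 21*t + 245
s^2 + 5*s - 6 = (s - 1)*(s + 6)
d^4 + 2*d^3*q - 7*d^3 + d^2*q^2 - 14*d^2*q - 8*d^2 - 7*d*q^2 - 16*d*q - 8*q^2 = (d - 8)*(d + 1)*(d + q)^2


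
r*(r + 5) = r^2 + 5*r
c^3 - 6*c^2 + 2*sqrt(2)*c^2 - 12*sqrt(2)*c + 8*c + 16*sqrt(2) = (c - 4)*(c - 2)*(c + 2*sqrt(2))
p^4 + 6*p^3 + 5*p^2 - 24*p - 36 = (p - 2)*(p + 2)*(p + 3)^2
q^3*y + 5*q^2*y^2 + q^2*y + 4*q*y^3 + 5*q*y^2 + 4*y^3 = (q + y)*(q + 4*y)*(q*y + y)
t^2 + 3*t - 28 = (t - 4)*(t + 7)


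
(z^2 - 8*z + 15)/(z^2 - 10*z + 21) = (z - 5)/(z - 7)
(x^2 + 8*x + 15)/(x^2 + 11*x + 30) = (x + 3)/(x + 6)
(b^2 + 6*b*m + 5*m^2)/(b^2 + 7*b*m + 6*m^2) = (b + 5*m)/(b + 6*m)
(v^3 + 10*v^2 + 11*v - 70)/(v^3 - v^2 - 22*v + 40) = (v + 7)/(v - 4)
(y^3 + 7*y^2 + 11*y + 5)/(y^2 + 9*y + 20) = (y^2 + 2*y + 1)/(y + 4)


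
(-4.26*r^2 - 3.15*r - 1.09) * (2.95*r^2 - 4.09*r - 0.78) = -12.567*r^4 + 8.1309*r^3 + 12.9908*r^2 + 6.9151*r + 0.8502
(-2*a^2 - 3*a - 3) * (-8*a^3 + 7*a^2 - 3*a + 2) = 16*a^5 + 10*a^4 + 9*a^3 - 16*a^2 + 3*a - 6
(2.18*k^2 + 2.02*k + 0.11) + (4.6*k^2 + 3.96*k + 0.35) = 6.78*k^2 + 5.98*k + 0.46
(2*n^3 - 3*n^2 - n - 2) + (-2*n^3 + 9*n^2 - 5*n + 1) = 6*n^2 - 6*n - 1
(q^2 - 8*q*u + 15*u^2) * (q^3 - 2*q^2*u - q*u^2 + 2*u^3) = q^5 - 10*q^4*u + 30*q^3*u^2 - 20*q^2*u^3 - 31*q*u^4 + 30*u^5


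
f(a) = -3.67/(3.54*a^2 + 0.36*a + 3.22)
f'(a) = -3.67*(-7.08*a - 0.36)/(3.54*a^2 + 0.36*a + 3.22)^2 = (25.9836*a + 1.3212)/(3.54*a^2 + 0.36*a + 3.22)^2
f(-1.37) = -0.39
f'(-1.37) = -0.39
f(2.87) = -0.11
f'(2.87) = 0.07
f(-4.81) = -0.04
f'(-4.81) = -0.02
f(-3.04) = -0.11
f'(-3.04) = -0.06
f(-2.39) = -0.16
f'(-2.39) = -0.12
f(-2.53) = -0.15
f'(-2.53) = -0.10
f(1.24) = -0.40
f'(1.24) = 0.40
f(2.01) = -0.20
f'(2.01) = 0.16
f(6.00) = -0.03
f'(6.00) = 0.01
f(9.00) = -0.01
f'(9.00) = 0.00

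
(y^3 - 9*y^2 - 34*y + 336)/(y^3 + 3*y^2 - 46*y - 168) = (y - 8)/(y + 4)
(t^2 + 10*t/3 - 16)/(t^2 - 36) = (t - 8/3)/(t - 6)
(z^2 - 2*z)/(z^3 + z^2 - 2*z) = (z - 2)/(z^2 + z - 2)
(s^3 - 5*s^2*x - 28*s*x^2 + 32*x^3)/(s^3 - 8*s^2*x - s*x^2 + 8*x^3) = (s + 4*x)/(s + x)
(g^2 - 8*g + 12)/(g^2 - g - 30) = (g - 2)/(g + 5)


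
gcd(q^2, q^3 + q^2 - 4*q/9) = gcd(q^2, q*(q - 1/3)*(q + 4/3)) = q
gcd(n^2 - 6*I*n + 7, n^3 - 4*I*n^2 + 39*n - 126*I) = n - 7*I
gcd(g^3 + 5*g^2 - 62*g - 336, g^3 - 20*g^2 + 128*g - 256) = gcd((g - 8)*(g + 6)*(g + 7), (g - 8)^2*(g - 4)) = g - 8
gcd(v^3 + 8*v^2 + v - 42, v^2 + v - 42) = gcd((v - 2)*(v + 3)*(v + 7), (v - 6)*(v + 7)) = v + 7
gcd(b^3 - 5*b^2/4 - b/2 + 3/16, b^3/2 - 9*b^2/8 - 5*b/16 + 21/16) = b - 3/2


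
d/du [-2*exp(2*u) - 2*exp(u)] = (-4*exp(u) - 2)*exp(u)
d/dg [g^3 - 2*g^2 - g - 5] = 3*g^2 - 4*g - 1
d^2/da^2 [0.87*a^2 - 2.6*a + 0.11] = 1.74000000000000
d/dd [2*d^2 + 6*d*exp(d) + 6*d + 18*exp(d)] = 6*d*exp(d) + 4*d + 24*exp(d) + 6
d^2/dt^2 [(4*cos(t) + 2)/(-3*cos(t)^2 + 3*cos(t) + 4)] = (-108*(1 - cos(t)^2)^2 - 36*cos(t)^5 - 162*cos(t)^3 - 174*cos(t)^2 + 140*cos(t) + 96)/(-3*cos(t)^2 + 3*cos(t) + 4)^3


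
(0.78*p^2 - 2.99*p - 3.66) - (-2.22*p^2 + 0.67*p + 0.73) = 3.0*p^2 - 3.66*p - 4.39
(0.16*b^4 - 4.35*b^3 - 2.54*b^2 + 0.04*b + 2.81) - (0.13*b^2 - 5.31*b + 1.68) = 0.16*b^4 - 4.35*b^3 - 2.67*b^2 + 5.35*b + 1.13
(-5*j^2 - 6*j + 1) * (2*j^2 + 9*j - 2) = -10*j^4 - 57*j^3 - 42*j^2 + 21*j - 2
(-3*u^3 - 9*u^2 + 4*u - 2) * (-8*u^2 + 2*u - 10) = 24*u^5 + 66*u^4 - 20*u^3 + 114*u^2 - 44*u + 20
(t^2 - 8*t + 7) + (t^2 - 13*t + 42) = 2*t^2 - 21*t + 49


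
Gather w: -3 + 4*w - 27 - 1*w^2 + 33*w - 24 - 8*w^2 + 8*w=-9*w^2 + 45*w - 54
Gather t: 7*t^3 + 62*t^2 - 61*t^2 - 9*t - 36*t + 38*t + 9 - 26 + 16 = 7*t^3 + t^2 - 7*t - 1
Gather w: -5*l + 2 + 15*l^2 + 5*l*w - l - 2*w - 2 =15*l^2 - 6*l + w*(5*l - 2)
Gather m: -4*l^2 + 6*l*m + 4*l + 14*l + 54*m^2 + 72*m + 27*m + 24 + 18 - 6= -4*l^2 + 18*l + 54*m^2 + m*(6*l + 99) + 36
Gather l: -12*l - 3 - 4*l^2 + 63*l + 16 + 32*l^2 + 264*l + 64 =28*l^2 + 315*l + 77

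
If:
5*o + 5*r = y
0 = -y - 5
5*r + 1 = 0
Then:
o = -4/5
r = -1/5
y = -5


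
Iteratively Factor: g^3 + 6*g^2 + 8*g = (g)*(g^2 + 6*g + 8) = g*(g + 2)*(g + 4)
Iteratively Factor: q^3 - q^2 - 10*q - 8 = (q + 1)*(q^2 - 2*q - 8) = (q + 1)*(q + 2)*(q - 4)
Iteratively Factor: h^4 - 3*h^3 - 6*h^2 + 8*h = (h + 2)*(h^3 - 5*h^2 + 4*h) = h*(h + 2)*(h^2 - 5*h + 4) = h*(h - 4)*(h + 2)*(h - 1)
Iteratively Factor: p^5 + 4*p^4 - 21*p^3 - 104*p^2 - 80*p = (p)*(p^4 + 4*p^3 - 21*p^2 - 104*p - 80) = p*(p - 5)*(p^3 + 9*p^2 + 24*p + 16) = p*(p - 5)*(p + 4)*(p^2 + 5*p + 4) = p*(p - 5)*(p + 1)*(p + 4)*(p + 4)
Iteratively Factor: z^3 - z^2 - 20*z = (z + 4)*(z^2 - 5*z) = z*(z + 4)*(z - 5)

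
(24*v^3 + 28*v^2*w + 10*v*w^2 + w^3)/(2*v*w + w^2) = 12*v^2/w + 8*v + w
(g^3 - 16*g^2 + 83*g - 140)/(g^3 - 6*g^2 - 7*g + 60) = (g - 7)/(g + 3)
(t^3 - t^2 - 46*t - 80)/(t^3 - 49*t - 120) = (t + 2)/(t + 3)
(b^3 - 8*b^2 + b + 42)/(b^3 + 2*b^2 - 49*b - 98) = (b - 3)/(b + 7)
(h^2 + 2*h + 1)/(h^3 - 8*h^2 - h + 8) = (h + 1)/(h^2 - 9*h + 8)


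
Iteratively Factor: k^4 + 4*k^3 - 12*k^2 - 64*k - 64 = (k + 4)*(k^3 - 12*k - 16) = (k + 2)*(k + 4)*(k^2 - 2*k - 8) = (k + 2)^2*(k + 4)*(k - 4)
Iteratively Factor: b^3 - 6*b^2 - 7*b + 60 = (b - 5)*(b^2 - b - 12) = (b - 5)*(b - 4)*(b + 3)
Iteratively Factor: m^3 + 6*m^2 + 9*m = (m + 3)*(m^2 + 3*m) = (m + 3)^2*(m)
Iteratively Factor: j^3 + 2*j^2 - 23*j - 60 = (j - 5)*(j^2 + 7*j + 12) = (j - 5)*(j + 4)*(j + 3)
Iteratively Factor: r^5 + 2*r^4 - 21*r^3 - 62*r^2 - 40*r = (r - 5)*(r^4 + 7*r^3 + 14*r^2 + 8*r) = (r - 5)*(r + 2)*(r^3 + 5*r^2 + 4*r) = r*(r - 5)*(r + 2)*(r^2 + 5*r + 4) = r*(r - 5)*(r + 2)*(r + 4)*(r + 1)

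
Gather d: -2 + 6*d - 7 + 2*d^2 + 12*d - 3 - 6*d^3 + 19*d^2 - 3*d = -6*d^3 + 21*d^2 + 15*d - 12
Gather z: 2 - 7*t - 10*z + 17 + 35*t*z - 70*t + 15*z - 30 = -77*t + z*(35*t + 5) - 11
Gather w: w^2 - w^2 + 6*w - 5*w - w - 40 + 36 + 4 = 0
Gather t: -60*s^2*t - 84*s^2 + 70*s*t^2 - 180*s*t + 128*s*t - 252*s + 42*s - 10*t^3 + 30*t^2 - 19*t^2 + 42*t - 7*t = -84*s^2 - 210*s - 10*t^3 + t^2*(70*s + 11) + t*(-60*s^2 - 52*s + 35)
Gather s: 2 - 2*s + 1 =3 - 2*s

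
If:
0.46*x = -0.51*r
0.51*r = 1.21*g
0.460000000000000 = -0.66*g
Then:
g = -0.70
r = -1.65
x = 1.83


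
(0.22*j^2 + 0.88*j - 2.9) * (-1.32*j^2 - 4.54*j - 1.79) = -0.2904*j^4 - 2.1604*j^3 - 0.561*j^2 + 11.5908*j + 5.191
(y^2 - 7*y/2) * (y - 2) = y^3 - 11*y^2/2 + 7*y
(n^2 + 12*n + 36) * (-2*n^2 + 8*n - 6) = -2*n^4 - 16*n^3 + 18*n^2 + 216*n - 216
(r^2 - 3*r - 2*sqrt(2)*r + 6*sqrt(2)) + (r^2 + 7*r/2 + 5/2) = 2*r^2 - 2*sqrt(2)*r + r/2 + 5/2 + 6*sqrt(2)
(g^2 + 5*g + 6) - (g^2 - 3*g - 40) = 8*g + 46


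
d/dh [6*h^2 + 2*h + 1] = 12*h + 2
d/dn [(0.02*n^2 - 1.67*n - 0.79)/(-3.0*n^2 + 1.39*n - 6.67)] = (-4.9822*n^2 - 5.0068*n + 12.237)/(9.0*n^4 - 8.34*n^3 + 41.9521*n^2 - 18.5426*n + 44.4889)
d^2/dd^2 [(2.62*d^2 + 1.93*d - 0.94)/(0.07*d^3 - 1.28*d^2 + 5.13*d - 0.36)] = (0.025676*d^6 + 0.056741999999999*d^5 - 6.73789199999999*d^4 + 41.617954*d^3 - 17.926044*d^2 + 31.556304*d - 40.801716)/(0.000343*d^9 - 0.018816*d^8 + 0.419475*d^7 - 4.860332*d^6 + 30.935061*d^5 - 103.602024*d^4 + 149.216337*d^3 - 28.919916*d^2 + 1.994544*d - 0.046656)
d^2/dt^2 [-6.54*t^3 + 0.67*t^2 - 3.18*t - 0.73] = 1.34 - 39.24*t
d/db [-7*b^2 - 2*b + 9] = -14*b - 2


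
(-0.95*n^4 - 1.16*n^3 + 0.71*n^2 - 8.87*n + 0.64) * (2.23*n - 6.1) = -2.1185*n^5 + 3.2082*n^4 + 8.6593*n^3 - 24.1111*n^2 + 55.5342*n - 3.904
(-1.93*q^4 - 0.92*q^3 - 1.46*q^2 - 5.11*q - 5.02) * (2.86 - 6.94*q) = 13.3942*q^5 + 0.865000000000001*q^4 + 7.5012*q^3 + 31.2878*q^2 + 20.2242*q - 14.3572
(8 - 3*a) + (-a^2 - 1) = -a^2 - 3*a + 7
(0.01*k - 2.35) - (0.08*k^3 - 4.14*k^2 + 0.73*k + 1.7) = -0.08*k^3 + 4.14*k^2 - 0.72*k - 4.05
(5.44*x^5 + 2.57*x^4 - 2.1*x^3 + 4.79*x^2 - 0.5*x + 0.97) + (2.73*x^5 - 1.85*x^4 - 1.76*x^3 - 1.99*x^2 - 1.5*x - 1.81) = 8.17*x^5 + 0.72*x^4 - 3.86*x^3 + 2.8*x^2 - 2.0*x - 0.84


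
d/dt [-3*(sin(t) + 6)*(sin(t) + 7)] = -3*(2*sin(t) + 13)*cos(t)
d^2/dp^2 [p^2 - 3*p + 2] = 2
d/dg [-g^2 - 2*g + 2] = -2*g - 2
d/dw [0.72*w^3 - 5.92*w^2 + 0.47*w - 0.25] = 2.16*w^2 - 11.84*w + 0.47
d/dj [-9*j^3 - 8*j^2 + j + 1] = -27*j^2 - 16*j + 1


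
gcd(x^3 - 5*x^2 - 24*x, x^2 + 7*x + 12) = x + 3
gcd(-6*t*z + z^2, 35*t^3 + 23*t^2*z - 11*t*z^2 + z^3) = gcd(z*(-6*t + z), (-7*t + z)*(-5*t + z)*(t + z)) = 1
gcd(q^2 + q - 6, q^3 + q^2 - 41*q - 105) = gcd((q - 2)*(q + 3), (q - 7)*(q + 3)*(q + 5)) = q + 3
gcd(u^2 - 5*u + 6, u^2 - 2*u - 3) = u - 3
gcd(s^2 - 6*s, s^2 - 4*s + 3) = 1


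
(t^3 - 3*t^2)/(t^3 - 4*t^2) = (t - 3)/(t - 4)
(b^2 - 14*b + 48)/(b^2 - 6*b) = (b - 8)/b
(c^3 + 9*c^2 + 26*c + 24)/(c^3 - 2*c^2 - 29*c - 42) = (c + 4)/(c - 7)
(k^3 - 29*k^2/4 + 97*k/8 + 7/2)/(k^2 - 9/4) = (8*k^3 - 58*k^2 + 97*k + 28)/(2*(4*k^2 - 9))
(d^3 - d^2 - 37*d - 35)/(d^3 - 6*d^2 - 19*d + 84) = (d^2 + 6*d + 5)/(d^2 + d - 12)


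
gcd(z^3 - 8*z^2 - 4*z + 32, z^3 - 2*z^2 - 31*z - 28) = 1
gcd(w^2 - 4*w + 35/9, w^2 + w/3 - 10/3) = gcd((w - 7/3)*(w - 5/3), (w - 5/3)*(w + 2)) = w - 5/3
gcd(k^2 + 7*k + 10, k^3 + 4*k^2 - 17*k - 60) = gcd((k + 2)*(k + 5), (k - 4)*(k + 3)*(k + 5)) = k + 5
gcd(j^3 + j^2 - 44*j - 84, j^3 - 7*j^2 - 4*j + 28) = j^2 - 5*j - 14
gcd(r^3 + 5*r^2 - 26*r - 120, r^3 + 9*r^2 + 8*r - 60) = r + 6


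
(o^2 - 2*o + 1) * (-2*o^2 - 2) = -2*o^4 + 4*o^3 - 4*o^2 + 4*o - 2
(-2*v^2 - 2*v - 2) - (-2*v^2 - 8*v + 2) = 6*v - 4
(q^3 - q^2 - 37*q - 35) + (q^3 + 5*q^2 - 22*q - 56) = 2*q^3 + 4*q^2 - 59*q - 91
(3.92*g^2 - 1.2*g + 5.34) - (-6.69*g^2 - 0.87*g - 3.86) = 10.61*g^2 - 0.33*g + 9.2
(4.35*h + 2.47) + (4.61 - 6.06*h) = 7.08 - 1.71*h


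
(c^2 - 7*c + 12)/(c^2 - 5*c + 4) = (c - 3)/(c - 1)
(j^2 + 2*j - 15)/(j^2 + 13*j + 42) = (j^2 + 2*j - 15)/(j^2 + 13*j + 42)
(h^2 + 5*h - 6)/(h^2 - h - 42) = (h - 1)/(h - 7)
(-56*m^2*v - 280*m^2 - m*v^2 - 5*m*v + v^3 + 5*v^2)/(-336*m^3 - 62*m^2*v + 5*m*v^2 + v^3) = (v + 5)/(6*m + v)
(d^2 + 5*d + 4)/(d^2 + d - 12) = (d + 1)/(d - 3)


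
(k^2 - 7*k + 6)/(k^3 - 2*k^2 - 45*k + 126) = (k - 1)/(k^2 + 4*k - 21)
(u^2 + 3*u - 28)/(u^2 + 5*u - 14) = (u - 4)/(u - 2)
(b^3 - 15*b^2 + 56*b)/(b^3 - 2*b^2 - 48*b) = (b - 7)/(b + 6)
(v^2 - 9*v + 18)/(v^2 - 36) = (v - 3)/(v + 6)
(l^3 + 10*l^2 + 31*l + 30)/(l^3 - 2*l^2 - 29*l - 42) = (l + 5)/(l - 7)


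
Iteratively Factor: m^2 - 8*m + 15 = (m - 3)*(m - 5)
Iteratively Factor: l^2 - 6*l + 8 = (l - 4)*(l - 2)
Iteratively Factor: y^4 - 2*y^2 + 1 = (y + 1)*(y^3 - y^2 - y + 1) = (y - 1)*(y + 1)*(y^2 - 1) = (y - 1)*(y + 1)^2*(y - 1)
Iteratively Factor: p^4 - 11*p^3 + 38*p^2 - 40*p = (p)*(p^3 - 11*p^2 + 38*p - 40) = p*(p - 5)*(p^2 - 6*p + 8) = p*(p - 5)*(p - 4)*(p - 2)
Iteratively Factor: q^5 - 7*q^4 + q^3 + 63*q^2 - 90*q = (q - 2)*(q^4 - 5*q^3 - 9*q^2 + 45*q) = (q - 3)*(q - 2)*(q^3 - 2*q^2 - 15*q) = (q - 5)*(q - 3)*(q - 2)*(q^2 + 3*q) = (q - 5)*(q - 3)*(q - 2)*(q + 3)*(q)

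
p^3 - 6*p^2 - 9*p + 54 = (p - 6)*(p - 3)*(p + 3)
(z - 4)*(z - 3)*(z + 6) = z^3 - z^2 - 30*z + 72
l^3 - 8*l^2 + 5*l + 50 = (l - 5)^2*(l + 2)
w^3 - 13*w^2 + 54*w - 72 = (w - 6)*(w - 4)*(w - 3)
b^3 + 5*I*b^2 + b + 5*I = (b - I)*(b + I)*(b + 5*I)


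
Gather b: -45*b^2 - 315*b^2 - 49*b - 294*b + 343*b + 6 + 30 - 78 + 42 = -360*b^2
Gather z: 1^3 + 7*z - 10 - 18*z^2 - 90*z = -18*z^2 - 83*z - 9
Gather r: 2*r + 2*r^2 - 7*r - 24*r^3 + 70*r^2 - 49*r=-24*r^3 + 72*r^2 - 54*r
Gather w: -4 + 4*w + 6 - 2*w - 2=2*w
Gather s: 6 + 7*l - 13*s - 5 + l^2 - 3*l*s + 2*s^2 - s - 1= l^2 + 7*l + 2*s^2 + s*(-3*l - 14)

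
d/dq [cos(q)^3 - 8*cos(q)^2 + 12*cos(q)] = (-3*cos(q)^2 + 16*cos(q) - 12)*sin(q)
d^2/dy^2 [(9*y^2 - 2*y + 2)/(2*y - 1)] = 26/(8*y^3 - 12*y^2 + 6*y - 1)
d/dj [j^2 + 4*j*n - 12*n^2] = 2*j + 4*n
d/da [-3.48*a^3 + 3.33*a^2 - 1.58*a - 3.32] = -10.44*a^2 + 6.66*a - 1.58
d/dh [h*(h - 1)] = 2*h - 1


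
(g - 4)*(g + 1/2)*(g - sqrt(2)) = g^3 - 7*g^2/2 - sqrt(2)*g^2 - 2*g + 7*sqrt(2)*g/2 + 2*sqrt(2)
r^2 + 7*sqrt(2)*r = r*(r + 7*sqrt(2))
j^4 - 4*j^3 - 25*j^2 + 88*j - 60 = (j - 6)*(j - 2)*(j - 1)*(j + 5)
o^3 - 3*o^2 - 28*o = o*(o - 7)*(o + 4)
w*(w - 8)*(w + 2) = w^3 - 6*w^2 - 16*w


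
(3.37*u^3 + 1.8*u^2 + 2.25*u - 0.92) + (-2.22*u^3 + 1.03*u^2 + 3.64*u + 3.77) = 1.15*u^3 + 2.83*u^2 + 5.89*u + 2.85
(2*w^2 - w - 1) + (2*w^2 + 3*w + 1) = 4*w^2 + 2*w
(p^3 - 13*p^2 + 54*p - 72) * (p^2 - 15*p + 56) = p^5 - 28*p^4 + 305*p^3 - 1610*p^2 + 4104*p - 4032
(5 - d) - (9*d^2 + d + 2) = -9*d^2 - 2*d + 3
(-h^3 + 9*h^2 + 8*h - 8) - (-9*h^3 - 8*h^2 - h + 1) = 8*h^3 + 17*h^2 + 9*h - 9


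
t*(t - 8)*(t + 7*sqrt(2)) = t^3 - 8*t^2 + 7*sqrt(2)*t^2 - 56*sqrt(2)*t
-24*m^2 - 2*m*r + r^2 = (-6*m + r)*(4*m + r)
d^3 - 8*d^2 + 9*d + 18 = (d - 6)*(d - 3)*(d + 1)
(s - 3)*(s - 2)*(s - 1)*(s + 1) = s^4 - 5*s^3 + 5*s^2 + 5*s - 6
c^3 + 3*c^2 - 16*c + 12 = (c - 2)*(c - 1)*(c + 6)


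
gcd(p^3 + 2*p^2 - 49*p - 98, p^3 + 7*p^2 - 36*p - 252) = p + 7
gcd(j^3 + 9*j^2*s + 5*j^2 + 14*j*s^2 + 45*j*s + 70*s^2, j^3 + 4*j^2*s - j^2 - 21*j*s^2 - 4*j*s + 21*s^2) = j + 7*s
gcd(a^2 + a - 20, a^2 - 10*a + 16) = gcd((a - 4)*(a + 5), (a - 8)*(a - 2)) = 1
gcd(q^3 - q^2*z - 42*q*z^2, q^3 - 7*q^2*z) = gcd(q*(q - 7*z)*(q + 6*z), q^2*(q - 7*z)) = -q^2 + 7*q*z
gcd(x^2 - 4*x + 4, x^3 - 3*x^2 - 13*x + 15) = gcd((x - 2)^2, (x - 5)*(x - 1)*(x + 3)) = 1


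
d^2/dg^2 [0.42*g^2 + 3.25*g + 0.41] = 0.840000000000000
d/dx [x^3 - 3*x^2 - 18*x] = 3*x^2 - 6*x - 18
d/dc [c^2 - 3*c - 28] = 2*c - 3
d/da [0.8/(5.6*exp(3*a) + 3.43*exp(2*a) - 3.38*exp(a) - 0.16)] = (-13.44*exp(2*a) - 5.488*exp(a) + 2.704)*exp(a)/(5.6*exp(3*a) + 3.43*exp(2*a) - 3.38*exp(a) - 0.16)^2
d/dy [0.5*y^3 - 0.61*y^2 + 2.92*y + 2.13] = 1.5*y^2 - 1.22*y + 2.92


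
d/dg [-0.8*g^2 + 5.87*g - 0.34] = 5.87 - 1.6*g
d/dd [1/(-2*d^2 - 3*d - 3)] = (4*d + 3)/(2*d^2 + 3*d + 3)^2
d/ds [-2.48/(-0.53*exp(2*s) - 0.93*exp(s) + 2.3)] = (-2.6288*exp(s) - 2.3064)*exp(s)/(0.53*exp(2*s) + 0.93*exp(s) - 2.3)^2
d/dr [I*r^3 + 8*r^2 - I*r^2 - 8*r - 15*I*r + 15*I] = 3*I*r^2 + 2*r*(8 - I) - 8 - 15*I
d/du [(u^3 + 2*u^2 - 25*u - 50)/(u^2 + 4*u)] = (u^4 + 8*u^3 + 33*u^2 + 100*u + 200)/(u^2*(u^2 + 8*u + 16))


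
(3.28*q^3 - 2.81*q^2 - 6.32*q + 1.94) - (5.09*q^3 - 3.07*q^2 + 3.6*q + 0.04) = -1.81*q^3 + 0.26*q^2 - 9.92*q + 1.9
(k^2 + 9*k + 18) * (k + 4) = k^3 + 13*k^2 + 54*k + 72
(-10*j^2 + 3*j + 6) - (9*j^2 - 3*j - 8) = -19*j^2 + 6*j + 14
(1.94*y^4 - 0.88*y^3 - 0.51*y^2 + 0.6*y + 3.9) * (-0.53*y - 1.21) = -1.0282*y^5 - 1.881*y^4 + 1.3351*y^3 + 0.2991*y^2 - 2.793*y - 4.719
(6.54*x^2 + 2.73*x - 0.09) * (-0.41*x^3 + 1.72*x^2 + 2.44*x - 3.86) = -2.6814*x^5 + 10.1295*x^4 + 20.6901*x^3 - 18.738*x^2 - 10.7574*x + 0.3474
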